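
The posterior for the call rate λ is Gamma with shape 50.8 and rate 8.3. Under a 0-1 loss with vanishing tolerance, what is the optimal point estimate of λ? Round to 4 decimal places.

Mode = (α−1)/β = 49.8/8.3 = 6.0000.
Mean = α/β = 50.8/8.3 = 6.1205.
This is the posterior mode — the MAP estimate.

6.0000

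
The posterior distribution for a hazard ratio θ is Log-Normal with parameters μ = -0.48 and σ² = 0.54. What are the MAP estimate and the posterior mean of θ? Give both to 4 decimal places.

Mode = exp(μ − σ²) = exp(-1.02) = 0.3606.
Mean = exp(μ + σ²/2) = exp(-0.210) = 0.8106.
Right-skewed posterior ⇒ mode < mean.

θ_MAP = 0.3606, E[θ|data] = 0.8106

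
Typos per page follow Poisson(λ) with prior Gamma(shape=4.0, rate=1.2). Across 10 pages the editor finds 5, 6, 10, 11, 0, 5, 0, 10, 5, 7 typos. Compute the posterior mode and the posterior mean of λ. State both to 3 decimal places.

Σ counts = 59. Posterior: Gamma(shape = 4.0+59 = 63.0, rate = 1.2+10 = 11.2).
Mode = (α−1)/β = 62.0/11.2 = 5.536.
Mean = α/β = 63.0/11.2 = 5.625.

MAP: 5.536. Posterior mean: 5.625.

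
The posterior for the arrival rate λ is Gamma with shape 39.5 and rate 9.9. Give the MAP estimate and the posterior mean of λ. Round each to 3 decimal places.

MAP: 3.889. Posterior mean: 3.990.

Mode = (α−1)/β = 38.5/9.9 = 3.889.
Mean = α/β = 39.5/9.9 = 3.990.
Mean > mode: the posterior has a right tail.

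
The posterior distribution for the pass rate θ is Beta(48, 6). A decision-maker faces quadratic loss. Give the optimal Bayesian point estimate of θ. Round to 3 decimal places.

Mode = (48−1)/(48+6−2) = 47/52 = 0.904.
Mean = 48/(48+6) = 48/54 = 0.889.
Quadratic loss ⇒ the optimal estimator is the posterior mean.

0.889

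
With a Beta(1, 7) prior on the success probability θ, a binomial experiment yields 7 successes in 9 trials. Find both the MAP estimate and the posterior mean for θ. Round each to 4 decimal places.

MAP = 0.4667, posterior mean = 0.4706

Posterior: Beta(1+7, 7+2) = Beta(8, 9).
Mode = (8−1)/(8+9−2) = 7/15 = 0.4667.
Mean = 8/(8+9) = 8/17 = 0.4706.
The mean is pulled above the mode by the posterior's right skew.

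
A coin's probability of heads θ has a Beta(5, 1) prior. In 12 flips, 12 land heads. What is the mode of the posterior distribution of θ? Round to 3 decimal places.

Posterior: Beta(5+12, 1+0) = Beta(17, 1).
Since β = 1 ≤ 1 and α > 1, the Beta density is monotone increasing on [0,1]; the mode is at 1.
Mean = 17/(17+1) = 0.944.
This is the posterior mode — the MAP estimate.

1.000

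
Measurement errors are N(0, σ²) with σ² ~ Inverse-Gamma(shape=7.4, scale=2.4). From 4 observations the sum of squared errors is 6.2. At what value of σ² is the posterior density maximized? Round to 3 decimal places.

0.529

Posterior: Inverse-Gamma(shape = 7.4+4/2 = 9.4, scale = 2.4+6.2/2 = 5.5).
Mode = β/(α+1) = 5.5/10.4 = 0.529.
Mean = β/(α−1) = 5.5/8.4 = 0.655.
This is the posterior mode — the MAP estimate.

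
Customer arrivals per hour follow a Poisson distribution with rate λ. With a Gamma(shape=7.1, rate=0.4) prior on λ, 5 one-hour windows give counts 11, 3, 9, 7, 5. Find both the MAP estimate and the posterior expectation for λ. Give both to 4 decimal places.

Σ counts = 35. Posterior: Gamma(shape = 7.1+35 = 42.1, rate = 0.4+5 = 5.4).
Mode = (α−1)/β = 41.1/5.4 = 7.6111.
Mean = α/β = 42.1/5.4 = 7.7963.
Mean > mode: the posterior has a right tail.

MAP = 7.6111; posterior mean = 7.7963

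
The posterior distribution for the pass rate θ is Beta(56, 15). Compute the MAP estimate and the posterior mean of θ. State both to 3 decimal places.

MAP: 0.797. Posterior mean: 0.789.

Mode = (56−1)/(56+15−2) = 55/69 = 0.797.
Mean = 56/(56+15) = 56/71 = 0.789.
The posterior is left-skewed, so the mode exceeds the mean.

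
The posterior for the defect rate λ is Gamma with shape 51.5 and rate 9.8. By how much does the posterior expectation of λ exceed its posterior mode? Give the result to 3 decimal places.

0.102

Mode = (α−1)/β = 50.5/9.8 = 5.153.
Mean = α/β = 51.5/9.8 = 5.255.
Difference = 5.255 − 5.153 = 0.102.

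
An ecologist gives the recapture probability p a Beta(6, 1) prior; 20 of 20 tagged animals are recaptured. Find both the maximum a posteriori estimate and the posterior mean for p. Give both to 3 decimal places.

maximum a posteriori estimate = 1.000, posterior mean = 0.963

Posterior: Beta(6+20, 1+0) = Beta(26, 1).
Since β = 1 ≤ 1 and α > 1, the Beta density is monotone increasing on [0,1]; the mode is at 1.
Mean = 26/(26+1) = 0.963.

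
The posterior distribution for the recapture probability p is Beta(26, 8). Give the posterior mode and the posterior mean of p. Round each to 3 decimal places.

MAP = 0.781, posterior mean = 0.765

Mode = (26−1)/(26+8−2) = 25/32 = 0.781.
Mean = 26/(26+8) = 26/34 = 0.765.
Mode > mean: the posterior has a left tail.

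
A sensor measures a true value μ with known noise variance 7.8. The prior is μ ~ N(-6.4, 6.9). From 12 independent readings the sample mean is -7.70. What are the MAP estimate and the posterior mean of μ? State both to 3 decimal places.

MAP = -7.588, posterior mean = -7.588

Posterior for μ is Normal. Precision-weighted mean: (1/6.9·-6.4 + 12/7.8·-7.70) / (1/6.9 + 12/7.8) = -7.588.
A Normal posterior is symmetric, so mode = mean.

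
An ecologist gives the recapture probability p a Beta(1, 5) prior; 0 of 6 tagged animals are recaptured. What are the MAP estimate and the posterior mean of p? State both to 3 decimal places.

MAP estimate = 0.000, posterior mean = 0.083

Posterior: Beta(1+0, 5+6) = Beta(1, 11).
Since α = 1 ≤ 1 and β > 1, the Beta density is monotone decreasing on [0,1]; the mode is at 0.
Mean = 1/(1+11) = 0.083.
The mean is pulled above the mode by the posterior's right skew.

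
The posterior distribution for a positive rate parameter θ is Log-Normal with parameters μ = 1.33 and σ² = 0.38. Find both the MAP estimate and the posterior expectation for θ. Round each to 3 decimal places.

Mode = exp(μ − σ²) = exp(0.95) = 2.586.
Mean = exp(μ + σ²/2) = exp(1.520) = 4.572.
Right-skewed posterior ⇒ mode < mean.

MAP estimate = 2.586, posterior expectation = 4.572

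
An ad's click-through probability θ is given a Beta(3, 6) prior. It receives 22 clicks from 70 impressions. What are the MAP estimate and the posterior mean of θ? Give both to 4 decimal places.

Posterior: Beta(3+22, 6+48) = Beta(25, 54).
Mode = (25−1)/(25+54−2) = 24/77 = 0.3117.
Mean = 25/(25+54) = 25/79 = 0.3165.

MAP = 0.3117; posterior mean = 0.3165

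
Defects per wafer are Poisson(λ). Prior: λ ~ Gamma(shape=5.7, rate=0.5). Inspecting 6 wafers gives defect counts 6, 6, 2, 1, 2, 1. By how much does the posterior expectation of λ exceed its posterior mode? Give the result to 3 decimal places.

Σ counts = 18. Posterior: Gamma(shape = 5.7+18 = 23.7, rate = 0.5+6 = 6.5).
Mode = (α−1)/β = 22.7/6.5 = 3.492.
Mean = α/β = 23.7/6.5 = 3.646.
Difference = 3.646 − 3.492 = 0.154.

0.154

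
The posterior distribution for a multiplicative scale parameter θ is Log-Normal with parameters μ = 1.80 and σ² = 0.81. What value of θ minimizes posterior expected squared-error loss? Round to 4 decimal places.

9.0703

Mode = exp(μ − σ²) = exp(0.99) = 2.6912.
Mean = exp(μ + σ²/2) = exp(2.205) = 9.0703.
Squared-error loss ⇒ the optimal estimator is the posterior mean.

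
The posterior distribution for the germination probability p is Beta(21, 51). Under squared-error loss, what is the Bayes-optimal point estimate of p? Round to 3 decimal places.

0.292

Mode = (21−1)/(21+51−2) = 20/70 = 0.286.
Mean = 21/(21+51) = 21/72 = 0.292.
Squared-error loss ⇒ the optimal estimator is the posterior mean.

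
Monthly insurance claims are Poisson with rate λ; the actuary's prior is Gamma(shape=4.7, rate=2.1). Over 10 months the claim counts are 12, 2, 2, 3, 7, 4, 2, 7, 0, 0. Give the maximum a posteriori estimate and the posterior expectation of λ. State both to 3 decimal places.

λ_MAP = 3.529, E[λ|data] = 3.612

Σ counts = 39. Posterior: Gamma(shape = 4.7+39 = 43.7, rate = 2.1+10 = 12.1).
Mode = (α−1)/β = 42.7/12.1 = 3.529.
Mean = α/β = 43.7/12.1 = 3.612.
The posterior is right-skewed, so the mean exceeds the mode.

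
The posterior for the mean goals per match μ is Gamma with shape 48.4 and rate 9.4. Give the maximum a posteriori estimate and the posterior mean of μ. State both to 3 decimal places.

maximum a posteriori estimate = 5.043, posterior mean = 5.149

Mode = (α−1)/β = 47.4/9.4 = 5.043.
Mean = α/β = 48.4/9.4 = 5.149.
The mean is pulled above the mode by the posterior's right skew.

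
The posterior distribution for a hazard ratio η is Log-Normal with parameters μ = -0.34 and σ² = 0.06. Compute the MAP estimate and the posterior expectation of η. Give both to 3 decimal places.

Mode = exp(μ − σ²) = exp(-0.40) = 0.670.
Mean = exp(μ + σ²/2) = exp(-0.310) = 0.733.

MAP = 0.670, posterior mean = 0.733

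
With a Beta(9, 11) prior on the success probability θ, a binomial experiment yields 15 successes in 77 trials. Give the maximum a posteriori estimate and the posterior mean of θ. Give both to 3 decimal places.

Posterior: Beta(9+15, 11+62) = Beta(24, 73).
Mode = (24−1)/(24+73−2) = 23/95 = 0.242.
Mean = 24/(24+73) = 24/97 = 0.247.
The mean is pulled above the mode by the posterior's right skew.

maximum a posteriori estimate = 0.242, posterior mean = 0.247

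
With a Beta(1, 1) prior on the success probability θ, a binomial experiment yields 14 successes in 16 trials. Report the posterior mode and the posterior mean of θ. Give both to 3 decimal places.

MAP: 0.875. Posterior mean: 0.833.

Posterior: Beta(1+14, 1+2) = Beta(15, 3).
Mode = (15−1)/(15+3−2) = 14/16 = 0.875.
Mean = 15/(15+3) = 15/18 = 0.833.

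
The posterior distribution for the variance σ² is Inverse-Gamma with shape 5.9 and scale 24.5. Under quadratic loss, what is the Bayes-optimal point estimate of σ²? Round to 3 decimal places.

Mode = β/(α+1) = 24.5/6.9 = 3.551.
Mean = β/(α−1) = 24.5/4.9 = 5.000.
Quadratic loss ⇒ the optimal estimator is the posterior mean.

5.000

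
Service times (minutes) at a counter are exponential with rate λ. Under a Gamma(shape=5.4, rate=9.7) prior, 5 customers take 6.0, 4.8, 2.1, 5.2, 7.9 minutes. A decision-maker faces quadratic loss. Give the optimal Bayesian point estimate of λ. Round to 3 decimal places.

0.291

Σ times = 26.0. Posterior: Gamma(shape = 5.4+5 = 10.4, rate = 9.7+26.0 = 35.7).
Mode = (α−1)/β = 9.4/35.7 = 0.263.
Mean = α/β = 10.4/35.7 = 0.291.
Quadratic loss ⇒ the optimal estimator is the posterior mean.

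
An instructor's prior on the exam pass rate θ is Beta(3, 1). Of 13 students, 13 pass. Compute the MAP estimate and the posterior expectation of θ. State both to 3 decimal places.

Posterior: Beta(3+13, 1+0) = Beta(16, 1).
Since β = 1 ≤ 1 and α > 1, the Beta density is monotone increasing on [0,1]; the mode is at 1.
Mean = 16/(16+1) = 0.941.
The posterior is left-skewed, so the mode exceeds the mean.

θ_MAP = 1.000, E[θ|data] = 0.941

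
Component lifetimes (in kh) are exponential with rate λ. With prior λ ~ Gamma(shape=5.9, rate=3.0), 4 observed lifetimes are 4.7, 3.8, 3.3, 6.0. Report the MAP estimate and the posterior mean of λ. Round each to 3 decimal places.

MAP: 0.428. Posterior mean: 0.476.

Σ times = 17.8. Posterior: Gamma(shape = 5.9+4 = 9.9, rate = 3.0+17.8 = 20.8).
Mode = (α−1)/β = 8.9/20.8 = 0.428.
Mean = α/β = 9.9/20.8 = 0.476.
The posterior is right-skewed, so the mean exceeds the mode.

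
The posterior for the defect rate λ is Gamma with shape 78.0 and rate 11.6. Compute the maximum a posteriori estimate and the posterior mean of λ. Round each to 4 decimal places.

maximum a posteriori estimate = 6.6379, posterior mean = 6.7241

Mode = (α−1)/β = 77.0/11.6 = 6.6379.
Mean = α/β = 78.0/11.6 = 6.7241.
The mean is pulled above the mode by the posterior's right skew.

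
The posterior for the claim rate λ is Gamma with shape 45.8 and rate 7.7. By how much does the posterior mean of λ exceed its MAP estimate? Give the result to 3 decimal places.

0.130

Mode = (α−1)/β = 44.8/7.7 = 5.818.
Mean = α/β = 45.8/7.7 = 5.948.
Difference = 5.948 − 5.818 = 0.130.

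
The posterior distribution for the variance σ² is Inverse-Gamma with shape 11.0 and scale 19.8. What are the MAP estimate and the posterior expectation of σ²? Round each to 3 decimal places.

Mode = β/(α+1) = 19.8/12.0 = 1.650.
Mean = β/(α−1) = 19.8/10.0 = 1.980.

MAP: 1.650. Posterior mean: 1.980.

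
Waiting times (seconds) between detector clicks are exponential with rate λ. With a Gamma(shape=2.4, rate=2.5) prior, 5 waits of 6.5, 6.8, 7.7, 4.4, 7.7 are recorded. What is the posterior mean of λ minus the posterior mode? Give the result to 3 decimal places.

0.028

Σ times = 33.1. Posterior: Gamma(shape = 2.4+5 = 7.4, rate = 2.5+33.1 = 35.6).
Mode = (α−1)/β = 6.4/35.6 = 0.180.
Mean = α/β = 7.4/35.6 = 0.208.
Difference = 0.208 − 0.180 = 0.028.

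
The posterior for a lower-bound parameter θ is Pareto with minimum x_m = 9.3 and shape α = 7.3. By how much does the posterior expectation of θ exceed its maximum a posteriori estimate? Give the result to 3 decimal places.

The Pareto density is strictly decreasing on [x_m, ∞), so the mode is x_m = 9.300.
Mean = α·x_m/(α−1) = 7.3·9.3/6.3 = 10.776.
Difference = 10.776 − 9.300 = 1.476.

1.476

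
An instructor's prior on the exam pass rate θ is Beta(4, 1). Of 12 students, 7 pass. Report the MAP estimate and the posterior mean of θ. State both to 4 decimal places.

Posterior: Beta(4+7, 1+5) = Beta(11, 6).
Mode = (11−1)/(11+6−2) = 10/15 = 0.6667.
Mean = 11/(11+6) = 11/17 = 0.6471.

MAP: 0.6667. Posterior mean: 0.6471.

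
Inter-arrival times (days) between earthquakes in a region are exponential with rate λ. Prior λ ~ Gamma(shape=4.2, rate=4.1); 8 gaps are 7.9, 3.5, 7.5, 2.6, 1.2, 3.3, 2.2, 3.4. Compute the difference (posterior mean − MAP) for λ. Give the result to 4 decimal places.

Σ times = 31.6. Posterior: Gamma(shape = 4.2+8 = 12.2, rate = 4.1+31.6 = 35.7).
Mode = (α−1)/β = 11.2/35.7 = 0.3137.
Mean = α/β = 12.2/35.7 = 0.3417.
Difference = 0.3417 − 0.3137 = 0.0280.

0.0280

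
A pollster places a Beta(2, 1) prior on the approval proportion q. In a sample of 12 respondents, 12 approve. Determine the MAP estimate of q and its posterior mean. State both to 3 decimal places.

Posterior: Beta(2+12, 1+0) = Beta(14, 1).
Since β = 1 ≤ 1 and α > 1, the Beta density is monotone increasing on [0,1]; the mode is at 1.
Mean = 14/(14+1) = 0.933.

MAP estimate = 1.000, posterior mean = 0.933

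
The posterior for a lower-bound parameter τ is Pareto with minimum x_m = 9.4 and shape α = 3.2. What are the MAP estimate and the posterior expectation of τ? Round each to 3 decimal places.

MAP: 9.400. Posterior mean: 13.673.

The Pareto density is strictly decreasing on [x_m, ∞), so the mode is x_m = 9.400.
Mean = α·x_m/(α−1) = 3.2·9.4/2.2 = 13.673.
Right-skewed posterior ⇒ mode < mean.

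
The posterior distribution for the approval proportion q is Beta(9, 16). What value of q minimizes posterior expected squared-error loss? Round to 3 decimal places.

Mode = (9−1)/(9+16−2) = 8/23 = 0.348.
Mean = 9/(9+16) = 9/25 = 0.360.
Squared-error loss ⇒ the optimal estimator is the posterior mean.

0.360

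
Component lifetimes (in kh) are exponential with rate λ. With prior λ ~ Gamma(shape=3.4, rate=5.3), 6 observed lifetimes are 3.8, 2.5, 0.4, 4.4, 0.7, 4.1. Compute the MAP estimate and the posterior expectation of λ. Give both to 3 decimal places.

Σ times = 15.9. Posterior: Gamma(shape = 3.4+6 = 9.4, rate = 5.3+15.9 = 21.2).
Mode = (α−1)/β = 8.4/21.2 = 0.396.
Mean = α/β = 9.4/21.2 = 0.443.

MAP = 0.396; posterior mean = 0.443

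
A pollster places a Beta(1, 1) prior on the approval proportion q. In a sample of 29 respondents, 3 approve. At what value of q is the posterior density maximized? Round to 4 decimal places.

Posterior: Beta(1+3, 1+26) = Beta(4, 27).
Mode = (4−1)/(4+27−2) = 3/29 = 0.1034.
With a flat prior the MAP equals the MLE, 3/29.
Mean = 4/(4+27) = 4/31 = 0.1290.
This is the posterior mode — the MAP estimate.

0.1034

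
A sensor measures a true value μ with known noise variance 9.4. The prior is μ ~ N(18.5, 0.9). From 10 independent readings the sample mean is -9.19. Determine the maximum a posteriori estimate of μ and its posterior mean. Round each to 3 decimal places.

MAP = 4.956; posterior mean = 4.956

Posterior for μ is Normal. Precision-weighted mean: (1/0.9·18.5 + 10/9.4·-9.19) / (1/0.9 + 10/9.4) = 4.956.
A Normal posterior is symmetric, so mode = mean.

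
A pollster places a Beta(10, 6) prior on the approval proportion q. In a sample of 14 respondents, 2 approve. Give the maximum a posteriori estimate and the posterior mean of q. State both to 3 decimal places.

Posterior: Beta(10+2, 6+12) = Beta(12, 18).
Mode = (12−1)/(12+18−2) = 11/28 = 0.393.
Mean = 12/(12+18) = 12/30 = 0.400.

q_MAP = 0.393, E[q|data] = 0.400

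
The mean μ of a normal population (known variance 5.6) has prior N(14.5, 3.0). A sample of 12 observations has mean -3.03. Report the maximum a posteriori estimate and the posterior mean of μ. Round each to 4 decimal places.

Posterior for μ is Normal. Precision-weighted mean: (1/3.0·14.5 + 12/5.6·-3.03) / (1/3.0 + 12/5.6) = -0.6702.
A Normal posterior is symmetric, so mode = mean.

MAP: -0.6702. Posterior mean: -0.6702.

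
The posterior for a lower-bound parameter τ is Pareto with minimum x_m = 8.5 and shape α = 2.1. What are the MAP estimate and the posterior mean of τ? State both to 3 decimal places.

MAP estimate = 8.500, posterior mean = 16.227

The Pareto density is strictly decreasing on [x_m, ∞), so the mode is x_m = 8.500.
Mean = α·x_m/(α−1) = 2.1·8.5/1.1 = 16.227.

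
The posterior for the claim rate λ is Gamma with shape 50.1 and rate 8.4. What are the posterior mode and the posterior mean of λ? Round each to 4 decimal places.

MAP = 5.8452, posterior mean = 5.9643

Mode = (α−1)/β = 49.1/8.4 = 5.8452.
Mean = α/β = 50.1/8.4 = 5.9643.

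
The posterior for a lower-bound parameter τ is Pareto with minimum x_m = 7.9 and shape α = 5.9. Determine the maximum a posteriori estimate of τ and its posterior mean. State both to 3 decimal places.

The Pareto density is strictly decreasing on [x_m, ∞), so the mode is x_m = 7.900.
Mean = α·x_m/(α−1) = 5.9·7.9/4.9 = 9.512.
Mean > mode: the posterior has a right tail.

MAP = 7.900, posterior mean = 9.512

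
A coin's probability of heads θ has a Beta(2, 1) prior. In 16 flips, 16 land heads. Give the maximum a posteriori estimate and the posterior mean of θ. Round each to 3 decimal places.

Posterior: Beta(2+16, 1+0) = Beta(18, 1).
Since β = 1 ≤ 1 and α > 1, the Beta density is monotone increasing on [0,1]; the mode is at 1.
Mean = 18/(18+1) = 0.947.
Left-skewed posterior ⇒ mean < mode.

maximum a posteriori estimate = 1.000, posterior mean = 0.947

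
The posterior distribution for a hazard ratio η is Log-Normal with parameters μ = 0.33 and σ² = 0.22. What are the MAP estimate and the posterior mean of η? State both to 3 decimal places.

MAP: 1.116. Posterior mean: 1.553.

Mode = exp(μ − σ²) = exp(0.11) = 1.116.
Mean = exp(μ + σ²/2) = exp(0.440) = 1.553.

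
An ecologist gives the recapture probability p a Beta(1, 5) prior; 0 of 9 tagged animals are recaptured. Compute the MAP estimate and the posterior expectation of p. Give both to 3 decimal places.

p_MAP = 0.000, E[p|data] = 0.067

Posterior: Beta(1+0, 5+9) = Beta(1, 14).
Since α = 1 ≤ 1 and β > 1, the Beta density is monotone decreasing on [0,1]; the mode is at 0.
Mean = 1/(1+14) = 0.067.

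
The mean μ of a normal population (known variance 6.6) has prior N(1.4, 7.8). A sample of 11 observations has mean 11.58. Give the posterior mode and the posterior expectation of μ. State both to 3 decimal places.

Posterior for μ is Normal. Precision-weighted mean: (1/7.8·1.4 + 11/6.6·11.58) / (1/7.8 + 11/6.6) = 10.853.
A Normal posterior is symmetric, so mode = mean.

posterior mode = 10.853, posterior expectation = 10.853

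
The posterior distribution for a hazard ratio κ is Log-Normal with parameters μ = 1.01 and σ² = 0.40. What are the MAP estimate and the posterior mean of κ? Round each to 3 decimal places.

MAP estimate = 1.840, posterior mean = 3.353

Mode = exp(μ − σ²) = exp(0.61) = 1.840.
Mean = exp(μ + σ²/2) = exp(1.210) = 3.353.
The posterior is right-skewed, so the mean exceeds the mode.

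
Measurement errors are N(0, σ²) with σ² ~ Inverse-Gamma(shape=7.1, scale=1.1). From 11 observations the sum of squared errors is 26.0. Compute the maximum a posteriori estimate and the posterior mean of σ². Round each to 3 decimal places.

MAP: 1.037. Posterior mean: 1.216.

Posterior: Inverse-Gamma(shape = 7.1+11/2 = 12.6, scale = 1.1+26.0/2 = 14.1).
Mode = β/(α+1) = 14.1/13.6 = 1.037.
Mean = β/(α−1) = 14.1/11.6 = 1.216.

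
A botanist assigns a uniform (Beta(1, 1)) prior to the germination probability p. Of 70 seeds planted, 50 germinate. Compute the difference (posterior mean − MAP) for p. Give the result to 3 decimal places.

-0.006

Posterior: Beta(1+50, 1+20) = Beta(51, 21).
Mode = (51−1)/(51+21−2) = 50/70 = 0.714.
With a flat prior the MAP equals the MLE, 50/70.
Mean = 51/(51+21) = 51/72 = 0.708.
Difference = 0.708 − 0.714 = -0.006.
Left-skewed posterior ⇒ mean < mode.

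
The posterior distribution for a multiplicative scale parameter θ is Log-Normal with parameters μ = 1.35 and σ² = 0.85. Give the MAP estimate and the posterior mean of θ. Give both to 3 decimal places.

Mode = exp(μ − σ²) = exp(0.50) = 1.649.
Mean = exp(μ + σ²/2) = exp(1.775) = 5.900.

MAP: 1.649. Posterior mean: 5.900.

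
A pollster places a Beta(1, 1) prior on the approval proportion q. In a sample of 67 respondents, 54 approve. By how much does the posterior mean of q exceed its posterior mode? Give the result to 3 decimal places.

-0.009

Posterior: Beta(1+54, 1+13) = Beta(55, 14).
Mode = (55−1)/(55+14−2) = 54/67 = 0.806.
With a flat prior the MAP equals the MLE, 54/67.
Mean = 55/(55+14) = 55/69 = 0.797.
Difference = 0.797 − 0.806 = -0.009.
Left-skewed posterior ⇒ mean < mode.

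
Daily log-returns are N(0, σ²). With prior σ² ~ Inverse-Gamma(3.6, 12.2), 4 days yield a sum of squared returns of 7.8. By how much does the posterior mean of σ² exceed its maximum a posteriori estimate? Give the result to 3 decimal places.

1.061

Posterior: Inverse-Gamma(shape = 3.6+4/2 = 5.6, scale = 12.2+7.8/2 = 16.1).
Mode = β/(α+1) = 16.1/6.6 = 2.439.
Mean = β/(α−1) = 16.1/4.6 = 3.500.
Difference = 3.500 − 2.439 = 1.061.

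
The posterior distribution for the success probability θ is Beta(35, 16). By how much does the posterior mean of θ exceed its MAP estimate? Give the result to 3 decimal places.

-0.008

Mode = (35−1)/(35+16−2) = 34/49 = 0.694.
Mean = 35/(35+16) = 35/51 = 0.686.
Difference = 0.686 − 0.694 = -0.008.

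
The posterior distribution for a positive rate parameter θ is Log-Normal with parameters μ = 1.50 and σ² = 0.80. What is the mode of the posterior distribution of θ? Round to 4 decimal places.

Mode = exp(μ − σ²) = exp(0.70) = 2.0138.
Mean = exp(μ + σ²/2) = exp(1.900) = 6.6859.
This is the posterior mode — the MAP estimate.

2.0138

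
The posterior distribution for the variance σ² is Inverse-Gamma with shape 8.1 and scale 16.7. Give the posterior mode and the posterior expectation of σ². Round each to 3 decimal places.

Mode = β/(α+1) = 16.7/9.1 = 1.835.
Mean = β/(α−1) = 16.7/7.1 = 2.352.
Mean > mode: the posterior has a right tail.

posterior mode = 1.835, posterior expectation = 2.352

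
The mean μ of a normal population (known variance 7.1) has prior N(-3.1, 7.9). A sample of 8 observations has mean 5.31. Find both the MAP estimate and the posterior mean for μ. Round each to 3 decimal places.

MAP estimate = 4.461, posterior mean = 4.461

Posterior for μ is Normal. Precision-weighted mean: (1/7.9·-3.1 + 8/7.1·5.31) / (1/7.9 + 8/7.1) = 4.461.
A Normal posterior is symmetric, so mode = mean.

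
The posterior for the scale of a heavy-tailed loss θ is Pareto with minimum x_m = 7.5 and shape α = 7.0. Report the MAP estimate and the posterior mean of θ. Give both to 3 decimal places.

MAP estimate = 7.500, posterior mean = 8.750

The Pareto density is strictly decreasing on [x_m, ∞), so the mode is x_m = 7.500.
Mean = α·x_m/(α−1) = 7.0·7.5/6.0 = 8.750.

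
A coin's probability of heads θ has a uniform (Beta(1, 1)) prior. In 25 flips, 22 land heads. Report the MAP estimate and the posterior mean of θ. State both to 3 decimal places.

Posterior: Beta(1+22, 1+3) = Beta(23, 4).
Mode = (23−1)/(23+4−2) = 22/25 = 0.880.
With a flat prior the MAP equals the MLE, 22/25.
Mean = 23/(23+4) = 23/27 = 0.852.

MAP = 0.880; posterior mean = 0.852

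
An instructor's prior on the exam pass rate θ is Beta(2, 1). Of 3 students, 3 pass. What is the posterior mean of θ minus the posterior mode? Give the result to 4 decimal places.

Posterior: Beta(2+3, 1+0) = Beta(5, 1).
Since β = 1 ≤ 1 and α > 1, the Beta density is monotone increasing on [0,1]; the mode is at 1.
Mean = 5/(5+1) = 0.8333.
Difference = 0.8333 − 1.0000 = -0.1667.

-0.1667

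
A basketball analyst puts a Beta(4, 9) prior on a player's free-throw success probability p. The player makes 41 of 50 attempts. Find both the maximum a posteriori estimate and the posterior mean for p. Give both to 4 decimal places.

maximum a posteriori estimate = 0.7213, posterior mean = 0.7143

Posterior: Beta(4+41, 9+9) = Beta(45, 18).
Mode = (45−1)/(45+18−2) = 44/61 = 0.7213.
Mean = 45/(45+18) = 45/63 = 0.7143.
The posterior is left-skewed, so the mode exceeds the mean.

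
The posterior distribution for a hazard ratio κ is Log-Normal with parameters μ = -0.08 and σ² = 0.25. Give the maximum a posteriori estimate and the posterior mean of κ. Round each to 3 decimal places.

MAP = 0.719; posterior mean = 1.046

Mode = exp(μ − σ²) = exp(-0.33) = 0.719.
Mean = exp(μ + σ²/2) = exp(0.045) = 1.046.
Mean > mode: the posterior has a right tail.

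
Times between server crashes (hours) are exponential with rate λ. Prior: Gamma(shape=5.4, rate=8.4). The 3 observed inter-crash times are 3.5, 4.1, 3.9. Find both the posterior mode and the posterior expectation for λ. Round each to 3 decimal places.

MAP = 0.372; posterior mean = 0.422

Σ times = 11.5. Posterior: Gamma(shape = 5.4+3 = 8.4, rate = 8.4+11.5 = 19.9).
Mode = (α−1)/β = 7.4/19.9 = 0.372.
Mean = α/β = 8.4/19.9 = 0.422.
Mean > mode: the posterior has a right tail.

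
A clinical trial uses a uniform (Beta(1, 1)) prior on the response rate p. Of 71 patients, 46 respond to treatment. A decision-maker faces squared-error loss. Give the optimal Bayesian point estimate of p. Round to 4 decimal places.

Posterior: Beta(1+46, 1+25) = Beta(47, 26).
Mode = (47−1)/(47+26−2) = 46/71 = 0.6479.
Mean = 47/(47+26) = 47/73 = 0.6438.
Squared-error loss ⇒ the optimal estimator is the posterior mean.

0.6438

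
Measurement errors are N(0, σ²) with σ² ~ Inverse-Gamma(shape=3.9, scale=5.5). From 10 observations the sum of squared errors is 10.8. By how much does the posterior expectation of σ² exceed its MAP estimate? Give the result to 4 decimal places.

Posterior: Inverse-Gamma(shape = 3.9+10/2 = 8.9, scale = 5.5+10.8/2 = 10.9).
Mode = β/(α+1) = 10.9/9.9 = 1.1010.
Mean = β/(α−1) = 10.9/7.9 = 1.3797.
Difference = 1.3797 − 1.1010 = 0.2787.
Mean > mode: the posterior has a right tail.

0.2787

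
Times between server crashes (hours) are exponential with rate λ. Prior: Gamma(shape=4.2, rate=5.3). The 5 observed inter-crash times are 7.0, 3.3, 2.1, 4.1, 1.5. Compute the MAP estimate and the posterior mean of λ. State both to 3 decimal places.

MAP = 0.352; posterior mean = 0.395

Σ times = 18.0. Posterior: Gamma(shape = 4.2+5 = 9.2, rate = 5.3+18.0 = 23.3).
Mode = (α−1)/β = 8.2/23.3 = 0.352.
Mean = α/β = 9.2/23.3 = 0.395.
Mean > mode: the posterior has a right tail.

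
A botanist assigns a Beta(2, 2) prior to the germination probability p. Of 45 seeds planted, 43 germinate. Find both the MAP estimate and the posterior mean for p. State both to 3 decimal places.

Posterior: Beta(2+43, 2+2) = Beta(45, 4).
Mode = (45−1)/(45+4−2) = 44/47 = 0.936.
Mean = 45/(45+4) = 45/49 = 0.918.

MAP = 0.936, posterior mean = 0.918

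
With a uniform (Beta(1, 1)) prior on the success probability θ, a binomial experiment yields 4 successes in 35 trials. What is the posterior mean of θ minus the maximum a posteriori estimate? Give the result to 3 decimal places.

Posterior: Beta(1+4, 1+31) = Beta(5, 32).
Mode = (5−1)/(5+32−2) = 4/35 = 0.114.
Mean = 5/(5+32) = 5/37 = 0.135.
Difference = 0.135 − 0.114 = 0.021.

0.021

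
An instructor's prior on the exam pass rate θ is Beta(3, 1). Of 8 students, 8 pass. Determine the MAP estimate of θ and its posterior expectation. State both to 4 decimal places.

Posterior: Beta(3+8, 1+0) = Beta(11, 1).
Since β = 1 ≤ 1 and α > 1, the Beta density is monotone increasing on [0,1]; the mode is at 1.
Mean = 11/(11+1) = 0.9167.
The mean is pulled below the mode by the posterior's left skew.

MAP: 1.0000. Posterior mean: 0.9167.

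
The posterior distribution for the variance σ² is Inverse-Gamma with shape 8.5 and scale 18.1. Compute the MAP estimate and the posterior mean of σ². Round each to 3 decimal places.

Mode = β/(α+1) = 18.1/9.5 = 1.905.
Mean = β/(α−1) = 18.1/7.5 = 2.413.

MAP = 1.905; posterior mean = 2.413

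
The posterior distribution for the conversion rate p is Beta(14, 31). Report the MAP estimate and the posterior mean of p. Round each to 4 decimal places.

MAP: 0.3023. Posterior mean: 0.3111.

Mode = (14−1)/(14+31−2) = 13/43 = 0.3023.
Mean = 14/(14+31) = 14/45 = 0.3111.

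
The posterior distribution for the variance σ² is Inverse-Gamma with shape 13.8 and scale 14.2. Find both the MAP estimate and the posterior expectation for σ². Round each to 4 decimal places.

Mode = β/(α+1) = 14.2/14.8 = 0.9595.
Mean = β/(α−1) = 14.2/12.8 = 1.1094.

MAP = 0.9595; posterior mean = 1.1094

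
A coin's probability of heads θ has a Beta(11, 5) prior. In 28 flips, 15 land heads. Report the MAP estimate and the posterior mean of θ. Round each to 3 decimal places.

Posterior: Beta(11+15, 5+13) = Beta(26, 18).
Mode = (26−1)/(26+18−2) = 25/42 = 0.595.
Mean = 26/(26+18) = 26/44 = 0.591.

θ_MAP = 0.595, E[θ|data] = 0.591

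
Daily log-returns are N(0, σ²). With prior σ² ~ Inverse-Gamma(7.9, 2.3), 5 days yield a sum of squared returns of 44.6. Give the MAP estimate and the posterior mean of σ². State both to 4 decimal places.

MAP estimate = 2.1579, posterior mean = 2.6170

Posterior: Inverse-Gamma(shape = 7.9+5/2 = 10.4, scale = 2.3+44.6/2 = 24.6).
Mode = β/(α+1) = 24.6/11.4 = 2.1579.
Mean = β/(α−1) = 24.6/9.4 = 2.6170.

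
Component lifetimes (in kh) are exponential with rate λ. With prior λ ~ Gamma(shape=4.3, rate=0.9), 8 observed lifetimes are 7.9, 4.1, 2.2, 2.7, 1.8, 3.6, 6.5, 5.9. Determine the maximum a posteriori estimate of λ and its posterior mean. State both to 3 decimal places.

Σ times = 34.7. Posterior: Gamma(shape = 4.3+8 = 12.3, rate = 0.9+34.7 = 35.6).
Mode = (α−1)/β = 11.3/35.6 = 0.317.
Mean = α/β = 12.3/35.6 = 0.346.
Mean > mode: the posterior has a right tail.

MAP = 0.317; posterior mean = 0.346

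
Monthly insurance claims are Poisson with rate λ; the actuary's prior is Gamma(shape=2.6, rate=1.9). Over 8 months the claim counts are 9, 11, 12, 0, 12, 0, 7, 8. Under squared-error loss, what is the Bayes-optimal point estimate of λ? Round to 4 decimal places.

Σ counts = 59. Posterior: Gamma(shape = 2.6+59 = 61.6, rate = 1.9+8 = 9.9).
Mode = (α−1)/β = 60.6/9.9 = 6.1212.
Mean = α/β = 61.6/9.9 = 6.2222.
Squared-error loss ⇒ the optimal estimator is the posterior mean.

6.2222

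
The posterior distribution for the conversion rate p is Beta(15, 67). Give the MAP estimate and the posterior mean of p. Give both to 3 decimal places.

MAP: 0.175. Posterior mean: 0.183.

Mode = (15−1)/(15+67−2) = 14/80 = 0.175.
Mean = 15/(15+67) = 15/82 = 0.183.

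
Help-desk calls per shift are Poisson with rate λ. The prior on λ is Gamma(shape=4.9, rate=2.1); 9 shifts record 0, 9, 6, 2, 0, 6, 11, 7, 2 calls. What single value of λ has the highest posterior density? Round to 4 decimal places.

Σ counts = 43. Posterior: Gamma(shape = 4.9+43 = 47.9, rate = 2.1+9 = 11.1).
Mode = (α−1)/β = 46.9/11.1 = 4.2252.
Mean = α/β = 47.9/11.1 = 4.3153.
This is the posterior mode — the MAP estimate.

4.2252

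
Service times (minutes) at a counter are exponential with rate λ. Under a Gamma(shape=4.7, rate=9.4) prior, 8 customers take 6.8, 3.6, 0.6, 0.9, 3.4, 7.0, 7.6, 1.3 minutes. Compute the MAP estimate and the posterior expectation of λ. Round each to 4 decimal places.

Σ times = 31.2. Posterior: Gamma(shape = 4.7+8 = 12.7, rate = 9.4+31.2 = 40.6).
Mode = (α−1)/β = 11.7/40.6 = 0.2882.
Mean = α/β = 12.7/40.6 = 0.3128.

MAP estimate = 0.2882, posterior expectation = 0.3128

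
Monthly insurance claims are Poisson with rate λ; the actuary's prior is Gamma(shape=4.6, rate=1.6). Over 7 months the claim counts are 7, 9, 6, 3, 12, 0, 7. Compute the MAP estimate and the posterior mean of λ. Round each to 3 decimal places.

Σ counts = 44. Posterior: Gamma(shape = 4.6+44 = 48.6, rate = 1.6+7 = 8.6).
Mode = (α−1)/β = 47.6/8.6 = 5.535.
Mean = α/β = 48.6/8.6 = 5.651.

λ_MAP = 5.535, E[λ|data] = 5.651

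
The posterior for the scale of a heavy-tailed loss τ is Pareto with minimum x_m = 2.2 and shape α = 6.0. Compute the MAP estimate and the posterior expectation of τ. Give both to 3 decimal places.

The Pareto density is strictly decreasing on [x_m, ∞), so the mode is x_m = 2.200.
Mean = α·x_m/(α−1) = 6.0·2.2/5.0 = 2.640.

MAP estimate = 2.200, posterior expectation = 2.640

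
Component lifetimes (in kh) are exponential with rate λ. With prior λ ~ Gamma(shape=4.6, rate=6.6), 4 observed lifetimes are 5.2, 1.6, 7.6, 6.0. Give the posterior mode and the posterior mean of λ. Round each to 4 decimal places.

λ_MAP = 0.2815, E[λ|data] = 0.3185

Σ times = 20.4. Posterior: Gamma(shape = 4.6+4 = 8.6, rate = 6.6+20.4 = 27.0).
Mode = (α−1)/β = 7.6/27.0 = 0.2815.
Mean = α/β = 8.6/27.0 = 0.3185.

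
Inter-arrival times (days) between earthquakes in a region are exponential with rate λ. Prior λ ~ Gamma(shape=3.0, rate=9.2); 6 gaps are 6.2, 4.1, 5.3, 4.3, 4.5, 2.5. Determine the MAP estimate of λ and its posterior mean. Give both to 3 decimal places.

Σ times = 26.9. Posterior: Gamma(shape = 3.0+6 = 9.0, rate = 9.2+26.9 = 36.1).
Mode = (α−1)/β = 8.0/36.1 = 0.222.
Mean = α/β = 9.0/36.1 = 0.249.

λ_MAP = 0.222, E[λ|data] = 0.249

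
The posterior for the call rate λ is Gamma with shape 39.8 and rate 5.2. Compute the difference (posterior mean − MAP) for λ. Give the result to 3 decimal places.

Mode = (α−1)/β = 38.8/5.2 = 7.462.
Mean = α/β = 39.8/5.2 = 7.654.
Difference = 7.654 − 7.462 = 0.192.
Right-skewed posterior ⇒ mode < mean.

0.192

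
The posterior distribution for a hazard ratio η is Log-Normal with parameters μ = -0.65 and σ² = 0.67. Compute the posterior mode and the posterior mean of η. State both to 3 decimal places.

Mode = exp(μ − σ²) = exp(-1.32) = 0.267.
Mean = exp(μ + σ²/2) = exp(-0.315) = 0.730.

MAP: 0.267. Posterior mean: 0.730.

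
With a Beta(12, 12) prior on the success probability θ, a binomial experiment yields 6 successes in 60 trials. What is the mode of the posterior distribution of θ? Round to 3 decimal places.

0.207

Posterior: Beta(12+6, 12+54) = Beta(18, 66).
Mode = (18−1)/(18+66−2) = 17/82 = 0.207.
Mean = 18/(18+66) = 18/84 = 0.214.
This is the posterior mode — the MAP estimate.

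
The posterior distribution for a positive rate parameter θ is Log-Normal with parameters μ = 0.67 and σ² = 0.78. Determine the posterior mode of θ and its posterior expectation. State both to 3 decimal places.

MAP: 0.896. Posterior mean: 2.886.

Mode = exp(μ − σ²) = exp(-0.11) = 0.896.
Mean = exp(μ + σ²/2) = exp(1.060) = 2.886.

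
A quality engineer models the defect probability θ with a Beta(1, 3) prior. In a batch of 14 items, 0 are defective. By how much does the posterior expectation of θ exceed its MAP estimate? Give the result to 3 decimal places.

0.056

Posterior: Beta(1+0, 3+14) = Beta(1, 17).
Since α = 1 ≤ 1 and β > 1, the Beta density is monotone decreasing on [0,1]; the mode is at 0.
Mean = 1/(1+17) = 0.056.
Difference = 0.056 − 0.000 = 0.056.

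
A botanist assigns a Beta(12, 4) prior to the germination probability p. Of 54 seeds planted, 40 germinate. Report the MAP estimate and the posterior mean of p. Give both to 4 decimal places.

Posterior: Beta(12+40, 4+14) = Beta(52, 18).
Mode = (52−1)/(52+18−2) = 51/68 = 0.7500.
Mean = 52/(52+18) = 52/70 = 0.7429.

MAP = 0.7500, posterior mean = 0.7429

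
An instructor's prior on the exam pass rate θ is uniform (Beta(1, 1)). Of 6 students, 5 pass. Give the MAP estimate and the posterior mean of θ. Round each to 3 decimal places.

Posterior: Beta(1+5, 1+1) = Beta(6, 2).
Mode = (6−1)/(6+2−2) = 5/6 = 0.833.
With a flat prior the MAP equals the MLE, 5/6.
Mean = 6/(6+2) = 6/8 = 0.750.
Mode > mean: the posterior has a left tail.

MAP estimate = 0.833, posterior mean = 0.750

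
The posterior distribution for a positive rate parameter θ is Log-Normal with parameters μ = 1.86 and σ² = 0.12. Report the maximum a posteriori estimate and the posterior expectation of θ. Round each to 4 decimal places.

MAP: 5.6973. Posterior mean: 6.8210.

Mode = exp(μ − σ²) = exp(1.74) = 5.6973.
Mean = exp(μ + σ²/2) = exp(1.920) = 6.8210.
The posterior is right-skewed, so the mean exceeds the mode.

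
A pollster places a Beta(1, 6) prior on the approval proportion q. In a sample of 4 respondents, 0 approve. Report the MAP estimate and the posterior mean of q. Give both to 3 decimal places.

MAP estimate = 0.000, posterior mean = 0.091

Posterior: Beta(1+0, 6+4) = Beta(1, 10).
Since α = 1 ≤ 1 and β > 1, the Beta density is monotone decreasing on [0,1]; the mode is at 0.
Mean = 1/(1+10) = 0.091.
Right-skewed posterior ⇒ mode < mean.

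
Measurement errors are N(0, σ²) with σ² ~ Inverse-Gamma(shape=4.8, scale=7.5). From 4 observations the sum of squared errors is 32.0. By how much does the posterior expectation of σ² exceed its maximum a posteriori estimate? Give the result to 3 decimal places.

Posterior: Inverse-Gamma(shape = 4.8+4/2 = 6.8, scale = 7.5+32.0/2 = 23.5).
Mode = β/(α+1) = 23.5/7.8 = 3.013.
Mean = β/(α−1) = 23.5/5.8 = 4.052.
Difference = 4.052 − 3.013 = 1.039.
The mean is pulled above the mode by the posterior's right skew.

1.039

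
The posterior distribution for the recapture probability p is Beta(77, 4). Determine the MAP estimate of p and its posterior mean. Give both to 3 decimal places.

Mode = (77−1)/(77+4−2) = 76/79 = 0.962.
Mean = 77/(77+4) = 77/81 = 0.951.
Left-skewed posterior ⇒ mean < mode.

p_MAP = 0.962, E[p|data] = 0.951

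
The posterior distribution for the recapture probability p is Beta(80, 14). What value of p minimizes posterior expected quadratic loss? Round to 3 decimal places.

Mode = (80−1)/(80+14−2) = 79/92 = 0.859.
Mean = 80/(80+14) = 80/94 = 0.851.
Quadratic loss ⇒ the optimal estimator is the posterior mean.

0.851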